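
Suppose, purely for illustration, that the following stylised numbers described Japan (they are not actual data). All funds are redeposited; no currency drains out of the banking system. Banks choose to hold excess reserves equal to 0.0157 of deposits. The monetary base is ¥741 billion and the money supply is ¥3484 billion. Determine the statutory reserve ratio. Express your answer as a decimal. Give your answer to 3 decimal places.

Using m = M/MB = 3484/741 ≈ 4.701754. Since m = (1 + c)/(c + rr + e), the denominator satisfies c + rr + e = (1 + c)/m = (1 + 0) / 4.701754 ≈ 0.212687.
With c = 0 and e = 0.0157, the statutory reserve ratio is 0.212687 − 0 − 0.0157 = 0.196987.

0.197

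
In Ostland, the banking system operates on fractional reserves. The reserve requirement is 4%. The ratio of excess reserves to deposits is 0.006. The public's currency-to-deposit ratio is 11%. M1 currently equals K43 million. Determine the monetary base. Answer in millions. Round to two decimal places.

K6.04 million

The money multiplier is m = (1 + c) / (rr + e + c) = (1 + 0.11) / (0.04 + 0.006 + 0.11) ≈ 7.11538.
MB = M / m = 43 / 7.11538 ≈ 6.0432 million.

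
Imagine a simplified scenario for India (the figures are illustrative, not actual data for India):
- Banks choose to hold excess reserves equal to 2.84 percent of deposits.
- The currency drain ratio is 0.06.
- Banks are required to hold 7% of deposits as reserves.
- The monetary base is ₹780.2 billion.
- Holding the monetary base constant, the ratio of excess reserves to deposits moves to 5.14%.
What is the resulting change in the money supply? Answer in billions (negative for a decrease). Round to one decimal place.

Initially m₁ = (1 + 0.06) / (0.07 + 0.0284 + 0.06) ≈ 6.69192, so M₁ = 6.69192 × 780.2 ≈ 5221.036 billion.
After the change m₂ = (1 + 0.06) / (0.07 + 0.0514 + 0.06) ≈ 5.84344, so M₂ = 5.84344 × 780.2 ≈ 4559.0519 billion.
ΔM = M₂ − M₁ = 4559.0519 − 5221.036 = -661.9841 billion.

-662.0 billion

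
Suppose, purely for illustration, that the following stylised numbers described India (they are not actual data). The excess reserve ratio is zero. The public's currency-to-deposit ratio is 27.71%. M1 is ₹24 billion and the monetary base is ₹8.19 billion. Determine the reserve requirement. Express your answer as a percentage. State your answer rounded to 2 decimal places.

Using m = M/MB = 24/8.19 ≈ 2.930403. Since m = (1 + c)/(c + rr + e), the denominator satisfies c + rr + e = (1 + c)/m = (1 + 0.2771) / 2.930403 ≈ 0.435810.
With c = 0.2771 and e = 0, the reserve requirement is 0.435810 − 0.2771 − 0 = 0.15871.

15.87%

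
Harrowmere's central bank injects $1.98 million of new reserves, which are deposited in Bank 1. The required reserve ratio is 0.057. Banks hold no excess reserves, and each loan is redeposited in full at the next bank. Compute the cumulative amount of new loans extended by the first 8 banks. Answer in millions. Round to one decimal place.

Bank i lends (1 − rr)^i of the original deposit: Bank 1 lends 1.98·0.9430 ≈ 1.8671, Bank 2 lends 1.98·0.9430² ≈ 1.7607, and so on.
Summing a geometric series: total = 1.98·[0.9430·(1 − 0.9430^8) / (1 − 0.9430)] ≈ 12.2737 million.

$12.3 million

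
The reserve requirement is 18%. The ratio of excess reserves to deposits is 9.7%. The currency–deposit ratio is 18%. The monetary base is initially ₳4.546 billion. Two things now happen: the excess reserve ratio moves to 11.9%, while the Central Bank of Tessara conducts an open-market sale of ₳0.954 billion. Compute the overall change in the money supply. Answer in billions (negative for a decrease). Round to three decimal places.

Before: m₁ = (1 + 0.18) / (0.18 + 0.097 + 0.18) ≈ 2.58206, MB₁ = 4.546, so M₁ = 2.58206 × 4.546 ≈ 11.738 billion.
After: m₂ = (1 + 0.18) / (0.18 + 0.119 + 0.18) ≈ 2.46347, MB₂ = 4.546 − 0.954 = 3.592, so M₂ = 2.46347 × 3.592 ≈ 8.8488 billion.
ΔM = M₂ − M₁ = 8.8488 − 11.738 = -2.8892 billion.

-2.889 billion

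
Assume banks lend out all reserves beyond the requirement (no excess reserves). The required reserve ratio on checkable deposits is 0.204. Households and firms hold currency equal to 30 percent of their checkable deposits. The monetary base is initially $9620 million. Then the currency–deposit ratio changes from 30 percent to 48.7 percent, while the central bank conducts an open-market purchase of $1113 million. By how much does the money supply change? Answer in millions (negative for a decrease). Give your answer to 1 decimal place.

-1716.6 million

Before: m₁ = (1 + 0.3) / (0.204 + 0.3) ≈ 2.5793651, MB₁ = 9620, so M₁ = 2.5793651 × 9620 ≈ 24813.4923 million.
After: m₂ = (1 + 0.487) / (0.204 + 0.487) ≈ 2.1519537, MB₂ = 9620 + 1113 = 10733, so M₂ = 2.1519537 × 10733 ≈ 23096.9191 million.
ΔM = M₂ − M₁ = 23096.9191 − 24813.4923 = -1716.5732 million.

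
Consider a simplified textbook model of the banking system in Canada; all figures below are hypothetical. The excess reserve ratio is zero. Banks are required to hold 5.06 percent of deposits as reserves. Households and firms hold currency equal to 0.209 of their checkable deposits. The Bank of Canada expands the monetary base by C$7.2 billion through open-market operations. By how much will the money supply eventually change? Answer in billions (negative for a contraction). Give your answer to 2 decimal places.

C$33.53 billion

The money multiplier is m = (1 + c) / (rr + c) = (1 + 0.209) / (0.0506 + 0.209) ≈ 4.6572.
The purchase adds 7.2 billion of base, so ΔM = m × ΔMB = 4.6572 × (+7.2) ≈ 33.5318 billion.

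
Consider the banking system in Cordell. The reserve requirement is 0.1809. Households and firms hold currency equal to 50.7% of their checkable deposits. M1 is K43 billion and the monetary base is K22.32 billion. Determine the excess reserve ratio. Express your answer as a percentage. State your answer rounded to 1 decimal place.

9.4%

Using m = M/MB = 43/22.32 ≈ 1.926523. Since m = (1 + c)/(c + rr + e), the denominator satisfies c + rr + e = (1 + c)/m = (1 + 0.507) / 1.926523 ≈ 0.782238.
With c = 0.507 and rr = 0.1809, the excess reserve ratio is 0.782238 − 0.507 − 0.1809 = 0.094338.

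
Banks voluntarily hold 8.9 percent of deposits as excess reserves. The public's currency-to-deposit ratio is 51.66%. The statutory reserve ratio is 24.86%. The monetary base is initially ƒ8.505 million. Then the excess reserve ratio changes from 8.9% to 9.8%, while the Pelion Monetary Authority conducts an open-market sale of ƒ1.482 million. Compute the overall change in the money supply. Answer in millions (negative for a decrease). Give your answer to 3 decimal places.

Before: m₁ = (1 + 0.5166) / (0.2486 + 0.089 + 0.5166) ≈ 1.77546, MB₁ = 8.505, so M₁ = 1.77546 × 8.505 ≈ 15.1003 million.
After: m₂ = (1 + 0.5166) / (0.2486 + 0.098 + 0.5166) ≈ 1.75695, MB₂ = 8.505 − 1.482 = 7.023, so M₂ = 1.75695 × 7.023 ≈ 12.3391 million.
ΔM = M₂ − M₁ = 12.3391 − 15.1003 = -2.7612 million.

-2.761 million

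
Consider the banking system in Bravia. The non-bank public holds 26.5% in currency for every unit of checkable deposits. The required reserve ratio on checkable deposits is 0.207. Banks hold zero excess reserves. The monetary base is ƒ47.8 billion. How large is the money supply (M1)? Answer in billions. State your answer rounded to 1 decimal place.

The money multiplier is m = (1 + c) / (rr + c) = (1 + 0.265) / (0.207 + 0.265) ≈ 2.6801.
So M = m × MB = 2.6801 × 47.8 ≈ 128.1088 billion.

ƒ128.1 billion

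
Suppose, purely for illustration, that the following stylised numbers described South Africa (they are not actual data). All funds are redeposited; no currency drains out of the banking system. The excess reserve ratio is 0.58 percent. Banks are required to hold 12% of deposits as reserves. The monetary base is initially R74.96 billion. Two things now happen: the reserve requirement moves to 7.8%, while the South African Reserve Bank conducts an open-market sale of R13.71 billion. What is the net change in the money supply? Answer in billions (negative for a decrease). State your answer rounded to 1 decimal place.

R135.0 billion

Before: m₁ = 1 / (0.12 + 0.0058) ≈ 7.9491, MB₁ = 74.96, so M₁ = 7.9491 × 74.96 ≈ 595.8645 billion.
After: m₂ = 1 / (0.078 + 0.0058) ≈ 11.9332, MB₂ = 74.96 − 13.71 = 61.25, so M₂ = 11.9332 × 61.25 = 730.9085 billion.
ΔM = M₂ − M₁ = 730.9085 − 595.8645 = 135.044 billion.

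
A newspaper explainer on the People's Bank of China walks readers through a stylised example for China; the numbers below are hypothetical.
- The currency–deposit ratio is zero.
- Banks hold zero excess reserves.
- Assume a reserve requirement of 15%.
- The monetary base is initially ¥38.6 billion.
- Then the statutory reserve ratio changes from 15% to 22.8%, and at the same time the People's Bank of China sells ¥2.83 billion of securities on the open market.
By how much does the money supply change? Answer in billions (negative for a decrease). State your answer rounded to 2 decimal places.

-100.45 billion

Before: m₁ = 1 / (0.15) ≈ 6.66667, MB₁ = 38.6, so M₁ = 6.66667 × 38.6 ≈ 257.3335 billion.
After: m₂ = 1 / (0.228) ≈ 4.38596, MB₂ = 38.6 − 2.83 = 35.77, so M₂ = 4.38596 × 35.77 ≈ 156.8858 billion.
ΔM = M₂ − M₁ = 156.8858 − 257.3335 = -100.4477 billion.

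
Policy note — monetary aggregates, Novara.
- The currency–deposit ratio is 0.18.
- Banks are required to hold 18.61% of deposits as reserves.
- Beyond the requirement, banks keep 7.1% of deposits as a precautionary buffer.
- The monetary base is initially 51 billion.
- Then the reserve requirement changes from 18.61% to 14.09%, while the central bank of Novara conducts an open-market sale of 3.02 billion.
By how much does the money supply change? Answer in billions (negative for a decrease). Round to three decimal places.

6.786 billion

Before: m₁ = (1 + 0.18) / (0.1861 + 0.071 + 0.18) ≈ 2.699611, MB₁ = 51, so M₁ = 2.699611 × 51 ≈ 137.6802 billion.
After: m₂ = (1 + 0.18) / (0.1409 + 0.071 + 0.18) ≈ 3.010972, MB₂ = 51 − 3.02 = 47.98, so M₂ = 3.010972 × 47.98 ≈ 144.4664 billion.
ΔM = M₂ − M₁ = 144.4664 − 137.6802 = 6.7862 billion.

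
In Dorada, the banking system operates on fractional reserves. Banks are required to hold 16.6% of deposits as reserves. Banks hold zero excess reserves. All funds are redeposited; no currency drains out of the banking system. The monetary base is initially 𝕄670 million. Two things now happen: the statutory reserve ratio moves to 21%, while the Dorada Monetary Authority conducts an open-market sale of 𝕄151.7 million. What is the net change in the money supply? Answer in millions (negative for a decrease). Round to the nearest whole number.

-1568 million

Before: m₁ = 1 / (0.166) ≈ 6.0241, MB₁ = 670, so M₁ = 6.0241 × 670 = 4036.147 million.
After: m₂ = 1 / (0.21) ≈ 4.7619, MB₂ = 670 − 151.7 = 518.3, so M₂ = 4.7619 × 518.3 ≈ 2468.0928 million.
ΔM = M₂ − M₁ = 2468.0928 − 4036.147 = -1568.0542 million.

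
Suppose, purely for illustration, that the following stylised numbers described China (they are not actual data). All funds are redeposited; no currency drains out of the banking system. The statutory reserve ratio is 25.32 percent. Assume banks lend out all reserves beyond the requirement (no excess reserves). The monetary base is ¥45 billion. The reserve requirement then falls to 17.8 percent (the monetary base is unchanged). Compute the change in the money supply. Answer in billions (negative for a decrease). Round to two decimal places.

Initially m₁ = 1 / (0.2532) ≈ 3.94945, so M₁ = 3.94945 × 45 ≈ 177.7253 billion.
After the change m₂ = 1 / (0.178) ≈ 5.61798, so M₂ = 5.61798 × 45 = 252.8091 billion.
ΔM = M₂ − M₁ = 252.8091 − 177.7253 = 75.0838 billion.

¥75.08 billion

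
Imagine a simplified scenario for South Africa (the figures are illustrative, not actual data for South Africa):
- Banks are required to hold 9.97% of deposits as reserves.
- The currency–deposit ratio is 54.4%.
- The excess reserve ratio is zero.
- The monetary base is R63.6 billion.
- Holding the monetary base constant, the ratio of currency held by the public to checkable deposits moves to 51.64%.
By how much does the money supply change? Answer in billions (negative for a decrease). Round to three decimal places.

Initially m₁ = (1 + 0.544) / (0.0997 + 0.544) ≈ 2.398633, so M₁ = 2.398633 × 63.6 ≈ 152.5531 billion.
After the change m₂ = (1 + 0.5164) / (0.0997 + 0.5164) ≈ 2.461289, so M₂ = 2.461289 × 63.6 ≈ 156.538 billion.
ΔM = M₂ − M₁ = 156.538 − 152.5531 = 3.9849 billion.

R3.985 billion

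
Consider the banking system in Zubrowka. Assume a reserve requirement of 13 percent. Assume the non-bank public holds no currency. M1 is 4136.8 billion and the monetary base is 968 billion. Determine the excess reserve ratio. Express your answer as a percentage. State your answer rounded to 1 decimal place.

Using m = M/MB = 4136.8/968 ≈ 4.273554. Since m = (1 + c)/(c + rr + e), the denominator satisfies c + rr + e = (1 + c)/m = (1 + 0) / 4.273554 ≈ 0.233997.
With c = 0 and rr = 0.13, the excess reserve ratio is 0.233997 − 0 − 0.13 = 0.103997.

10.4%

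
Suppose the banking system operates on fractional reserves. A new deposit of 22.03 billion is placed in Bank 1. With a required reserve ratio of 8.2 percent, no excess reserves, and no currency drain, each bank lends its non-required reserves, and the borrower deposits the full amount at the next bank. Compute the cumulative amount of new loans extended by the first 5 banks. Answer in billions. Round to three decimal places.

85.839 billion

Bank i lends (1 − rr)^i of the original deposit: Bank 1 lends 22.03·0.9180 ≈ 20.2235, Bank 2 lends 22.03·0.9180² ≈ 18.5652, and so on.
Summing a geometric series: total = 22.03·[0.9180·(1 − 0.9180^5) / (1 − 0.9180)] ≈ 85.8394 billion.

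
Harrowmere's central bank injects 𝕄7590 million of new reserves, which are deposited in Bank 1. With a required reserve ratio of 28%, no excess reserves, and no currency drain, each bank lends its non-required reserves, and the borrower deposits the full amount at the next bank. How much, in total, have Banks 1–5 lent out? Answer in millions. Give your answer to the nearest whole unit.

𝕄15741 million

Bank i lends (1 − rr)^i of the original deposit: Bank 1 lends 7590·0.7200 = 5464.8000, Bank 2 lends 7590·0.7200² = 3934.6560, and so on.
Summing a geometric series: total = 7590·[0.7200·(1 − 0.7200^5) / (1 − 0.7200)] ≈ 15740.7365 million.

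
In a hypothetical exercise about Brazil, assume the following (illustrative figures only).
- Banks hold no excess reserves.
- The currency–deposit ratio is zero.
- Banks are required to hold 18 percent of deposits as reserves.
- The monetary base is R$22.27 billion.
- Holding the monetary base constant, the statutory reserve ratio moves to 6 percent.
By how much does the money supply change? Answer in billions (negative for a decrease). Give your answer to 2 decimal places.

R$247.44 billion

Initially m₁ = 1 / (0.18) ≈ 5.55556, so M₁ = 5.55556 × 22.27 ≈ 123.7223 billion.
After the change m₂ = 1 / (0.06) ≈ 16.66667, so M₂ = 16.66667 × 22.27 ≈ 371.1667 billion.
ΔM = M₂ − M₁ = 371.1667 − 123.7223 = 247.4444 billion.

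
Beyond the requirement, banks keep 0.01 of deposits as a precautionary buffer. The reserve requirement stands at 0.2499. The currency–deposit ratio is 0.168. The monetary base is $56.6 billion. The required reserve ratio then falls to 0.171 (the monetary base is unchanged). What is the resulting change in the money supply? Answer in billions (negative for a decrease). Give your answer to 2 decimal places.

$34.93 billion

Initially m₁ = (1 + 0.168) / (0.2499 + 0.01 + 0.168) ≈ 2.72961, so M₁ = 2.72961 × 56.6 ≈ 154.4959 billion.
After the change m₂ = (1 + 0.168) / (0.171 + 0.01 + 0.168) ≈ 3.34670, so M₂ = 3.34670 × 56.6 ≈ 189.4232 billion.
ΔM = M₂ − M₁ = 189.4232 − 154.4959 = 34.9273 billion.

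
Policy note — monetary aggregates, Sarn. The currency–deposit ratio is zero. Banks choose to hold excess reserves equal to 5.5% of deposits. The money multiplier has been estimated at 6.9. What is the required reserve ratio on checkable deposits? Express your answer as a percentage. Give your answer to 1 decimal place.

9.0%

Using m = 6.9. Since m = (1 + c)/(c + rr + e), the denominator satisfies c + rr + e = (1 + c)/m = (1 + 0) / 6.9 ≈ 0.144928.
With c = 0 and e = 0.055, the required reserve ratio on checkable deposits is 0.144928 − 0 − 0.055 = 0.089928.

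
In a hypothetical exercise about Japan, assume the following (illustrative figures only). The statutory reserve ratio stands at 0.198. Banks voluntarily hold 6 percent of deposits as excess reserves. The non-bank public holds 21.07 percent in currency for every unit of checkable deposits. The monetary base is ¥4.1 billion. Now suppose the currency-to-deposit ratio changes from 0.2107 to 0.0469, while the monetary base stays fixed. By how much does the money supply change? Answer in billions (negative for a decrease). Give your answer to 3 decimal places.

¥3.487 billion

Initially m₁ = (1 + 0.2107) / (0.198 + 0.06 + 0.2107) ≈ 2.58310, so M₁ = 2.58310 × 4.1 ≈ 10.5907 billion.
After the change m₂ = (1 + 0.0469) / (0.198 + 0.06 + 0.0469) ≈ 3.43358, so M₂ = 3.43358 × 4.1 ≈ 14.0777 billion.
ΔM = M₂ − M₁ = 14.0777 − 10.5907 = 3.487 billion.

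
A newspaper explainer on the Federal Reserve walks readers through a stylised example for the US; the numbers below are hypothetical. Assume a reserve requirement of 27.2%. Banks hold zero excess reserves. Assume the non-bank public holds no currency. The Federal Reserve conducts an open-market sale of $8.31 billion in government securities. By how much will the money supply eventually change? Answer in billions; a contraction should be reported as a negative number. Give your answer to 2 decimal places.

-30.55 billion

The simple money multiplier is m = 1/rr = 1/0.272 ≈ 3.6765.
An open-market sale reduces the monetary base by 8.31 billion, so ΔM = m × ΔMB = 3.6765 × (−8.31) ≈ -30.5517 billion.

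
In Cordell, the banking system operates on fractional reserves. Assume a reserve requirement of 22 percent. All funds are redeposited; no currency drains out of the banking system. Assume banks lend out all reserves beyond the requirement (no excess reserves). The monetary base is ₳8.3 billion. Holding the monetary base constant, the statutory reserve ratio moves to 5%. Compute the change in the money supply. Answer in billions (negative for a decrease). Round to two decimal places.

₳128.27 billion

Initially m₁ = 1 / (0.22) ≈ 4.5455, so M₁ = 4.5455 × 8.3 ≈ 37.7276 billion.
After the change m₂ = 1 / (0.05) = 20, so M₂ = 20 × 8.3 = 166 billion.
ΔM = M₂ − M₁ = 166 − 37.7276 = 128.2724 billion.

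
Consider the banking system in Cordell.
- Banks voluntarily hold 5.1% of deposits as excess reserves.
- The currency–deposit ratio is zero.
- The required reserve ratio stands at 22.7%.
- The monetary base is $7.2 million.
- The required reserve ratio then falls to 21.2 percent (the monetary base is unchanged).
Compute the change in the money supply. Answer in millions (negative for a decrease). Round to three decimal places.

$1.477 million

Initially m₁ = 1 / (0.227 + 0.051) ≈ 3.59712, so M₁ = 3.59712 × 7.2 ≈ 25.8993 million.
After the change m₂ = 1 / (0.212 + 0.051) ≈ 3.80228, so M₂ = 3.80228 × 7.2 ≈ 27.3764 million.
ΔM = M₂ − M₁ = 27.3764 − 25.8993 = 1.4771 million.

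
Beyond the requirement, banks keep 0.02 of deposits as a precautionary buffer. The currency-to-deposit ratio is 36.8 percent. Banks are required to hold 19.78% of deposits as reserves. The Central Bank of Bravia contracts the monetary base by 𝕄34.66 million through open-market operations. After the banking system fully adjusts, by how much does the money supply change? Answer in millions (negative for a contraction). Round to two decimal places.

-80.94 million

The money multiplier is m = (1 + c) / (rr + e + c) = (1 + 0.368) / (0.1978 + 0.02 + 0.368) ≈ 2.33527.
The sale removes 34.66 million of base, so ΔM = m × ΔMB = 2.33527 × (−34.66) ≈ -80.9405 million.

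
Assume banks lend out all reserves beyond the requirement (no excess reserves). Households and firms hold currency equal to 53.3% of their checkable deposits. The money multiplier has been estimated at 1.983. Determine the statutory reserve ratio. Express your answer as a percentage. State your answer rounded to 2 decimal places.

24.01%

Using m = 1.983. Since m = (1 + c)/(c + rr + e), the denominator satisfies c + rr + e = (1 + c)/m = (1 + 0.533) / 1.983 ≈ 0.773071.
With c = 0.533 and e = 0, the statutory reserve ratio is 0.773071 − 0.533 − 0 = 0.240071.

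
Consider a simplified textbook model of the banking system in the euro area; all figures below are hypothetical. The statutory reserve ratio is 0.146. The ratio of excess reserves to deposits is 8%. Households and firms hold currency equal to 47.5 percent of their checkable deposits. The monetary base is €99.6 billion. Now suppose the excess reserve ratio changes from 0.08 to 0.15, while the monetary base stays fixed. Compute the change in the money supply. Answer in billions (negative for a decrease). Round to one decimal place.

Initially m₁ = (1 + 0.475) / (0.146 + 0.08 + 0.475) ≈ 2.1041, so M₁ = 2.1041 × 99.6 ≈ 209.5684 billion.
After the change m₂ = (1 + 0.475) / (0.146 + 0.15 + 0.475) ≈ 1.9131, so M₂ = 1.9131 × 99.6 ≈ 190.5448 billion.
ΔM = M₂ − M₁ = 190.5448 − 209.5684 = -19.0236 billion.

-19.0 billion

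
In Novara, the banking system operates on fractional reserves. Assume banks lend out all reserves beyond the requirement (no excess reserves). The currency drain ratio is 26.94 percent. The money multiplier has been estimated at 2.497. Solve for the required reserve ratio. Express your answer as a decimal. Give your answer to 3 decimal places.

0.239

Using m = 2.497. Since m = (1 + c)/(c + rr + e), the denominator satisfies c + rr + e = (1 + c)/m = (1 + 0.2694) / 2.497 ≈ 0.508370.
With c = 0.2694 and e = 0, the required reserve ratio is 0.508370 − 0.2694 − 0 = 0.23897.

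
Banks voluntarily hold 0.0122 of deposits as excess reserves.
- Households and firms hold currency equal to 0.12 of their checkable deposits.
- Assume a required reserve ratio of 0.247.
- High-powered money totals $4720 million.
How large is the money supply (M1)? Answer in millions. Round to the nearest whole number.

$13941 million

The money multiplier is m = (1 + c) / (rr + e + c) = (1 + 0.12) / (0.247 + 0.0122 + 0.12) ≈ 2.95359.
So M = m × MB = 2.95359 × 4720 = 13940.9448 million.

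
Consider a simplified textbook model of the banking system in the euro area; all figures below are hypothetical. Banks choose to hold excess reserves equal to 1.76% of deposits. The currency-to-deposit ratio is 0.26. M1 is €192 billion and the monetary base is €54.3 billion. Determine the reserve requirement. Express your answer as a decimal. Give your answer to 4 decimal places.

0.0787

Using m = M/MB = 192/54.3 ≈ 3.535912. Since m = (1 + c)/(c + rr + e), the denominator satisfies c + rr + e = (1 + c)/m = (1 + 0.26) / 3.535912 ≈ 0.356344.
With c = 0.26 and e = 0.0176, the reserve requirement is 0.356344 − 0.26 − 0.0176 = 0.078744.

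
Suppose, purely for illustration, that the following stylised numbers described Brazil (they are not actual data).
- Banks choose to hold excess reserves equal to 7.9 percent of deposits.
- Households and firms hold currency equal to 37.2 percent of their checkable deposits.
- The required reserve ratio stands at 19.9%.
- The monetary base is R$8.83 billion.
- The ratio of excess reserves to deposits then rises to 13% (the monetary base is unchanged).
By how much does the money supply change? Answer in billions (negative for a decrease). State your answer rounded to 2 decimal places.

Initially m₁ = (1 + 0.372) / (0.199 + 0.079 + 0.372) ≈ 2.1108, so M₁ = 2.1108 × 8.83 ≈ 18.6384 billion.
After the change m₂ = (1 + 0.372) / (0.199 + 0.13 + 0.372) ≈ 1.9572, so M₂ = 1.9572 × 8.83 ≈ 17.2821 billion.
ΔM = M₂ − M₁ = 17.2821 − 18.6384 = -1.3563 billion.

-1.36 billion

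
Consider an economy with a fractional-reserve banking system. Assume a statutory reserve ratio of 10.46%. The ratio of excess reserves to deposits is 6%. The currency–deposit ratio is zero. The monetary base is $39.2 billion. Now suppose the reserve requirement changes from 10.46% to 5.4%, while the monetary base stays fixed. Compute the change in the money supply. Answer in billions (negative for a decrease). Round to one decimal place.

Initially m₁ = 1 / (0.1046 + 0.06) ≈ 6.0753, so M₁ = 6.0753 × 39.2 ≈ 238.1518 billion.
After the change m₂ = 1 / (0.054 + 0.06) ≈ 8.7719, so M₂ = 8.7719 × 39.2 ≈ 343.8585 billion.
ΔM = M₂ − M₁ = 343.8585 − 238.1518 = 105.7067 billion.

$105.7 billion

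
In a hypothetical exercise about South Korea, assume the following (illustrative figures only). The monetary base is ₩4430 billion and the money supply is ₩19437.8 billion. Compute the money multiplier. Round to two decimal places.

4.39

The money multiplier is m = M / MB = 19437.8 / 4430 ≈ 4.38777.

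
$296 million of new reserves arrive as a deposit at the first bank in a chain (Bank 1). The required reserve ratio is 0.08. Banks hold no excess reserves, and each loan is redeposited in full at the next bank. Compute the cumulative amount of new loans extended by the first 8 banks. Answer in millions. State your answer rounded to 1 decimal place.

$1657.0 million

Bank i lends (1 − rr)^i of the original deposit: Bank 1 lends 296·0.9200 = 272.3200, Bank 2 lends 296·0.9200² = 250.5344, and so on.
Summing a geometric series: total = 296·[0.9200·(1 − 0.9200^8) / (1 − 0.9200)] ≈ 1657.0030 million.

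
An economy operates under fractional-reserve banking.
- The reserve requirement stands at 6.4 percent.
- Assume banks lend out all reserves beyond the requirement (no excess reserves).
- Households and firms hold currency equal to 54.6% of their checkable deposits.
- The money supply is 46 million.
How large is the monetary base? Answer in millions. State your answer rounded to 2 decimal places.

18.15 million

The money multiplier is m = (1 + c) / (rr + c) = (1 + 0.546) / (0.064 + 0.546) ≈ 2.53443.
MB = M / m = 46 / 2.53443 ≈ 18.15 million.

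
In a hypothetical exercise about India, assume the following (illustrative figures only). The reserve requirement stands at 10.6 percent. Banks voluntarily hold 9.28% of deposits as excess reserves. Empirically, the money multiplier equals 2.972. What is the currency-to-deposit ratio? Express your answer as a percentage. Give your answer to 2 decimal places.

Using m = 2.972. From m = (1 + c)/(c + rr + e), rearranging gives 1 + c = m·(c + rr + e), so c·(1 − m) = m·(rr + e) − 1.
Hence c = [m·(rr + e) − 1]/(1 − m) = [2.972 × (0.106 + 0.0928) − 1] / (1 − 2.972) ≈ 0.207488.

20.75%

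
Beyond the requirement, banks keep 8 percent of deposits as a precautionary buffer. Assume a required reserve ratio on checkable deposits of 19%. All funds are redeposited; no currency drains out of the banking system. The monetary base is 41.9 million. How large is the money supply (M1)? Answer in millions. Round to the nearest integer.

155 million

The money multiplier is m = 1 / (rr + e) = 1 / (0.19 + 0.08) ≈ 3.7037.
So M = m × MB = 3.7037 × 41.9 ≈ 155.185 million.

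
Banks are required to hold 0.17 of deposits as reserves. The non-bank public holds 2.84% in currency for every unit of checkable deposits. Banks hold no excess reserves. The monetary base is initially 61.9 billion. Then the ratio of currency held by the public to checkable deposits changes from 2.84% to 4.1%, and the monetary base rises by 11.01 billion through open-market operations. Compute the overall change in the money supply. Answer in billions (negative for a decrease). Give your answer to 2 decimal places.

Before: m₁ = (1 + 0.0284) / (0.17 + 0.0284) ≈ 5.18347, MB₁ = 61.9, so M₁ = 5.18347 × 61.9 ≈ 320.8568 billion.
After: m₂ = (1 + 0.041) / (0.17 + 0.041) ≈ 4.93365, MB₂ = 61.9 + 11.01 = 72.91, so M₂ = 4.93365 × 72.91 ≈ 359.7124 billion.
ΔM = M₂ − M₁ = 359.7124 − 320.8568 = 38.8556 billion.

38.86 billion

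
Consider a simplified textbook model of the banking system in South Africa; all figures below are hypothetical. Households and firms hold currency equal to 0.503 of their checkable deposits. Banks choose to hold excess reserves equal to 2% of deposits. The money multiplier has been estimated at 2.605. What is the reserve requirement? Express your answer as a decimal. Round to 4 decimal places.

Using m = 2.605. Since m = (1 + c)/(c + rr + e), the denominator satisfies c + rr + e = (1 + c)/m = (1 + 0.503) / 2.605 ≈ 0.576967.
With c = 0.503 and e = 0.02, the reserve requirement is 0.576967 − 0.503 − 0.02 = 0.053967.

0.0540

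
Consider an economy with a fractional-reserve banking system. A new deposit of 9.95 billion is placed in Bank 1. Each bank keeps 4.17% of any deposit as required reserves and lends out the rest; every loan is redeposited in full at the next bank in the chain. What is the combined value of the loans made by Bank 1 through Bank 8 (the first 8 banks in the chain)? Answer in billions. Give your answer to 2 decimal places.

Bank i lends (1 − rr)^i of the original deposit: Bank 1 lends 9.95·0.9583 ≈ 9.5351, Bank 2 lends 9.95·0.9583² ≈ 9.1375, and so on.
Summing a geometric series: total = 9.95·[0.9583·(1 − 0.9583^8) / (1 − 0.9583)] ≈ 66.0292 billion.

66.03 billion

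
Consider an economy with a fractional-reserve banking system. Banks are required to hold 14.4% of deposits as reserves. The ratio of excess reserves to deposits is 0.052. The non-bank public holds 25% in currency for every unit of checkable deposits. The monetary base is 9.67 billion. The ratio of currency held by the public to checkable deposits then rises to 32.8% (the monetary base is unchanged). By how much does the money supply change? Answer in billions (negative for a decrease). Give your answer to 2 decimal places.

Initially m₁ = (1 + 0.25) / (0.144 + 0.052 + 0.25) ≈ 2.8027, so M₁ = 2.8027 × 9.67 ≈ 27.1021 billion.
After the change m₂ = (1 + 0.328) / (0.144 + 0.052 + 0.328) ≈ 2.5344, so M₂ = 2.5344 × 9.67 ≈ 24.5076 billion.
ΔM = M₂ − M₁ = 24.5076 − 27.1021 = -2.5945 billion.

-2.59 billion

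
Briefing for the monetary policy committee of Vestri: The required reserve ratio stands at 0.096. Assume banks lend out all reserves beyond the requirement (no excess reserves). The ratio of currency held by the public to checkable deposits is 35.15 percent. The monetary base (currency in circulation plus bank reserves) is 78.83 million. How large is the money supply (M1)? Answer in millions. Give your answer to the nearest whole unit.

The money multiplier is m = (1 + c) / (rr + c) = (1 + 0.3515) / (0.096 + 0.3515) ≈ 3.0201.
So M = m × MB = 3.0201 × 78.83 ≈ 238.0745 million.

238 million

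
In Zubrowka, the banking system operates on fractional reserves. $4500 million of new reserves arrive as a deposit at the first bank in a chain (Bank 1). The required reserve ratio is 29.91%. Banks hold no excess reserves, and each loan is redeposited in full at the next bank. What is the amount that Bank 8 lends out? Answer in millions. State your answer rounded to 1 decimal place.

$262.1 million

Each bank lends a fraction (1 − rr) = 0.7009 of the deposit it receives, so Bank 8 receives 4500·0.7009^7 and lends 4500·0.7009^8 ≈ 262.0964 million.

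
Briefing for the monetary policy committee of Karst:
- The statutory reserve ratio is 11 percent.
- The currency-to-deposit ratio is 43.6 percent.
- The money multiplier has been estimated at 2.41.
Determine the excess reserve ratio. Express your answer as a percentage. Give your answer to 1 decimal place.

5.0%

Using m = 2.41. Since m = (1 + c)/(c + rr + e), the denominator satisfies c + rr + e = (1 + c)/m = (1 + 0.436) / 2.41 ≈ 0.595851.
With c = 0.436 and rr = 0.11, the excess reserve ratio is 0.595851 − 0.436 − 0.11 = 0.049851.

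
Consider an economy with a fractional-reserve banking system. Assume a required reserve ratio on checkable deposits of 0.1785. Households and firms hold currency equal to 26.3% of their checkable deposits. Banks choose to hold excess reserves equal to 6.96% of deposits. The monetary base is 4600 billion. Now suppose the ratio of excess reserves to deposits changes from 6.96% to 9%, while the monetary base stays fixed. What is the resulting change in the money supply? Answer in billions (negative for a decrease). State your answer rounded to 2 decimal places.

Initially m₁ = (1 + 0.263) / (0.1785 + 0.0696 + 0.263) ≈ 2.4711407, so M₁ = 2.4711407 × 4600 ≈ 11367.2472 billion.
After the change m₂ = (1 + 0.263) / (0.1785 + 0.09 + 0.263) ≈ 2.3762935, so M₂ = 2.3762935 × 4600 = 10930.9501 billion.
ΔM = M₂ − M₁ = 10930.9501 − 11367.2472 = -436.2971 billion.

-436.30 billion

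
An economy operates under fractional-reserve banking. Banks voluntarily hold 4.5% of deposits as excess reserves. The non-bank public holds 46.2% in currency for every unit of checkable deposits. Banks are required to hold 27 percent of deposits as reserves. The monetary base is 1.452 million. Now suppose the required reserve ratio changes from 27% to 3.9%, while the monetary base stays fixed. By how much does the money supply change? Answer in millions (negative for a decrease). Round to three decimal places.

Initially m₁ = (1 + 0.462) / (0.27 + 0.045 + 0.462) ≈ 1.88160, so M₁ = 1.88160 × 1.452 ≈ 2.7321 million.
After the change m₂ = (1 + 0.462) / (0.039 + 0.045 + 0.462) ≈ 2.67766, so M₂ = 2.67766 × 1.452 ≈ 3.888 million.
ΔM = M₂ − M₁ = 3.888 − 2.7321 = 1.1559 million.

1.156 million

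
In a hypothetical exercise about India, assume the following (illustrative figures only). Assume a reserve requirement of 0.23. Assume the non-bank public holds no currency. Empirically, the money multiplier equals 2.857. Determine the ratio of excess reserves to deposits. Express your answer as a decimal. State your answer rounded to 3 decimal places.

Using m = 2.857. Since m = (1 + c)/(c + rr + e), the denominator satisfies c + rr + e = (1 + c)/m = (1 + 0) / 2.857 ≈ 0.350018.
With c = 0 and rr = 0.23, the ratio of excess reserves to deposits is 0.350018 − 0 − 0.23 = 0.120018.

0.120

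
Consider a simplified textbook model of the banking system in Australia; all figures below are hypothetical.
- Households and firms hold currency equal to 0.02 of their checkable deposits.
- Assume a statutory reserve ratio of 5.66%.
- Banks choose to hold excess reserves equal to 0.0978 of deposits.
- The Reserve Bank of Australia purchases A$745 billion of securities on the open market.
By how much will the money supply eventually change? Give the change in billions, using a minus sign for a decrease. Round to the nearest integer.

The money multiplier is m = (1 + c) / (rr + e + c) = (1 + 0.02) / (0.0566 + 0.0978 + 0.02) ≈ 5.8486.
The purchase adds 745 billion of base, so ΔM = m × ΔMB = 5.8486 × (+745) = 4357.207 billion.

A$4357 billion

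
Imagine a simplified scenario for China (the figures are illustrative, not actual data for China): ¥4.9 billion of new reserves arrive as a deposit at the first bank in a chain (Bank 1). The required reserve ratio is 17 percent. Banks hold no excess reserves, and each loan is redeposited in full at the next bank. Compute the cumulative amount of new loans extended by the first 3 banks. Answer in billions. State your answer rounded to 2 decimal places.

¥10.24 billion

Bank i lends (1 − rr)^i of the original deposit: Bank 1 lends 4.9·0.8300 = 4.0670, Bank 2 lends 4.9·0.8300² ≈ 3.3756, and so on.
Summing a geometric series: total = 4.9·[0.8300·(1 − 0.8300^3) / (1 − 0.8300)] ≈ 10.2444 billion.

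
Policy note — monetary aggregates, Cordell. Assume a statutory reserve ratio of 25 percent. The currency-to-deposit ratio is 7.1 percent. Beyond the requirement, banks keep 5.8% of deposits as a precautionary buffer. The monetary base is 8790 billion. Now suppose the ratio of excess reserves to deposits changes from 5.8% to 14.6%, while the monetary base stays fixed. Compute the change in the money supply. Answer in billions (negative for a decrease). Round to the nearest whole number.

-4681 billion

Initially m₁ = (1 + 0.071) / (0.25 + 0.058 + 0.071) ≈ 2.82586, so M₁ = 2.82586 × 8790 = 24839.3094 billion.
After the change m₂ = (1 + 0.071) / (0.25 + 0.146 + 0.071) ≈ 2.29336, so M₂ = 2.29336 × 8790 = 20158.6344 billion.
ΔM = M₂ − M₁ = 20158.6344 − 24839.3094 = -4680.675 billion.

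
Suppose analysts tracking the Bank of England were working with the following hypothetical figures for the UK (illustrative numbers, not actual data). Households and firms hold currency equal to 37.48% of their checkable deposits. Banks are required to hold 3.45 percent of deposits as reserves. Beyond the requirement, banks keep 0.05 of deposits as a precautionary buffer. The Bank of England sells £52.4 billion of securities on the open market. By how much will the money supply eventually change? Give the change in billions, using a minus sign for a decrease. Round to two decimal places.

-156.85 billion

The money multiplier is m = (1 + c) / (rr + e + c) = (1 + 0.3748) / (0.0345 + 0.05 + 0.3748) ≈ 2.99325.
The sale removes 52.4 billion of base, so ΔM = m × ΔMB = 2.99325 × (−52.4) = -156.8463 billion.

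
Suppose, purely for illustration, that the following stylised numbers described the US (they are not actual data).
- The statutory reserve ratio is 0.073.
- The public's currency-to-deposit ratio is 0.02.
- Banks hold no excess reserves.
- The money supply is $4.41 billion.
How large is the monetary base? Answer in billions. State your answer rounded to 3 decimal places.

$0.402 billion

The money multiplier is m = (1 + c) / (rr + c) = (1 + 0.02) / (0.073 + 0.02) ≈ 10.96774.
MB = M / m = 4.41 / 10.96774 ≈ 0.4021 billion.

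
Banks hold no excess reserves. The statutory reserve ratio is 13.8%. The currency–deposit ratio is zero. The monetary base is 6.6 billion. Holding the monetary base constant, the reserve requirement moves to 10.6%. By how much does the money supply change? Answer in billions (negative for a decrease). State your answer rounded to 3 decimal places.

14.438 billion

Initially m₁ = 1 / (0.138) ≈ 7.24638, so M₁ = 7.24638 × 6.6 ≈ 47.8261 billion.
After the change m₂ = 1 / (0.106) ≈ 9.43396, so M₂ = 9.43396 × 6.6 ≈ 62.2641 billion.
ΔM = M₂ − M₁ = 62.2641 − 47.8261 = 14.438 billion.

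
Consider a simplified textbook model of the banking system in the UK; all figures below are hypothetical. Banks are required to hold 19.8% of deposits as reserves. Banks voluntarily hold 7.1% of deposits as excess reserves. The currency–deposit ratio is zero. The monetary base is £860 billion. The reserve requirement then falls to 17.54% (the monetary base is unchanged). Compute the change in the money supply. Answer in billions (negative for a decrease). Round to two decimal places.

Initially m₁ = 1 / (0.198 + 0.071) ≈ 3.717472, so M₁ = 3.717472 × 860 ≈ 3197.0259 billion.
After the change m₂ = 1 / (0.1754 + 0.071) ≈ 4.058442, so M₂ = 4.058442 × 860 ≈ 3490.2601 billion.
ΔM = M₂ − M₁ = 3490.2601 − 3197.0259 = 293.2342 billion.

£293.23 billion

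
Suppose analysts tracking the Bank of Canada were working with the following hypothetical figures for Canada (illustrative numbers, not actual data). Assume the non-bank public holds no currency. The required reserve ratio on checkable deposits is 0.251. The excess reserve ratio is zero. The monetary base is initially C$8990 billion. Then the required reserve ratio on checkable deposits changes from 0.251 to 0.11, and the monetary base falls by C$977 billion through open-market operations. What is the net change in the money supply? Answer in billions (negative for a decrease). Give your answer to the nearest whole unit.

C$37029 billion

Before: m₁ = 1 / (0.251) ≈ 3.98406, MB₁ = 8990, so M₁ = 3.98406 × 8990 = 35816.6994 billion.
After: m₂ = 1 / (0.11) ≈ 9.09091, MB₂ = 8990 − 977 = 8013, so M₂ = 9.09091 × 8013 ≈ 72845.4618 billion.
ΔM = M₂ − M₁ = 72845.4618 − 35816.6994 = 37028.7624 billion.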